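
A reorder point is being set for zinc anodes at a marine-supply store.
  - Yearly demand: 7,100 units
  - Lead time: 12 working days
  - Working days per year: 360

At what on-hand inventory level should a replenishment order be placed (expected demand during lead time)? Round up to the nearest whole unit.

Daily demand d = 7,100 / 360 = 19.722 units/day
Demand during lead time = 19.722 × 12 = 236.67
Reorder point = 236.67 → round up

237 units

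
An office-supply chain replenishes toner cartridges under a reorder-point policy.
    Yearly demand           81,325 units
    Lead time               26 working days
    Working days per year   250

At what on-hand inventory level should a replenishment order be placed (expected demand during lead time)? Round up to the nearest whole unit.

8,458 units

Daily demand d = 81,325 / 250 = 325.300 units/day
Demand during lead time = 325.300 × 26 = 8,457.80
Reorder point = 8,457.80 → round up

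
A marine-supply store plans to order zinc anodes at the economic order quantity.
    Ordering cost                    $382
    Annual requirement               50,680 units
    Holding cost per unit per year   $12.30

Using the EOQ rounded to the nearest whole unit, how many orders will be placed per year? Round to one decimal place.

2DS/H = 2·50,680·382/12.3 = 3,147,928.46
EOQ = √3,147,928.46 ≈ 1,774.24 → Q = 1,774
Orders per year = D/Q = 50,680 / 1,774 = 28.568

28.6 orders per year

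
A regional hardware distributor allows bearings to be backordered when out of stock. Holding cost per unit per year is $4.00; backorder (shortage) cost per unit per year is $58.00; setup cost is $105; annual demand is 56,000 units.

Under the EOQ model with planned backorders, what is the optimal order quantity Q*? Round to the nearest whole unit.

Q* = √(2DS/H) · √((H + b)/b)
   = √(2 × 56,000 × 105 / 4) · √((4 + 58) / 58)
   = 1,714.643 × 1.0339 ≈ 1,772.78

1,773 units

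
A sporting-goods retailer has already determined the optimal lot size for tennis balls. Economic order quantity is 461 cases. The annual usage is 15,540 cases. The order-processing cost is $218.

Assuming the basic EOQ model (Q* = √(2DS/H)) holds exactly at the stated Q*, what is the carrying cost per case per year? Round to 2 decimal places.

$31.88

Since Q* = (2DS/H)^½, squaring gives Q*²·H = 2DS.
H = 2DS / Q² = 2 × 15,540 × 218 / 461² = 31.8813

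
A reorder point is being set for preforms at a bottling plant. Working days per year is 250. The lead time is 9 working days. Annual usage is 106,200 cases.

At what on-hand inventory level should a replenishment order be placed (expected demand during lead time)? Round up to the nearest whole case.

Daily demand d = 106,200 / 250 = 424.800 cases/day
Demand during lead time = 424.800 × 9 = 3,823.20
Reorder point = 3,823.20 → round up

3,824 cases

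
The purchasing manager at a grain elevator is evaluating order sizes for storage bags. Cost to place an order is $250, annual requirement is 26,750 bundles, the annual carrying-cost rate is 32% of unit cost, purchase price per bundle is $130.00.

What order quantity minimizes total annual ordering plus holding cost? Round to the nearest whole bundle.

567 bundles

Holding cost per bundle per year: H = 32% × $130 = $41.6000
2DS/H = 2·26,750·250/41.6 = 321,514.42
EOQ = √321,514.42 ≈ 567.02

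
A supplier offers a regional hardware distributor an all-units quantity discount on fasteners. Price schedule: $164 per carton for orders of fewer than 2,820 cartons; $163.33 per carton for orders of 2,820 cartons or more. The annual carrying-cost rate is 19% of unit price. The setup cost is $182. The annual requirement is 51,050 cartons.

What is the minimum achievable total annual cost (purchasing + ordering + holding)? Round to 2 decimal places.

H₁ = 19%×$164 = $31.1600;  H₂ = 19%×$163.33 = $31.0327
EOQ₁ = √(2×51,050×182/31.1600) = 772.24  (< 2,820, feasible at tier 1)
EOQ₂ = √(2×51,050×182/31.0327) = 773.82  (< 2,820 → use Q = 2,820 at tier-2 price)
TC(tier 1 (EOQ₁), Q≈772.2) = $8,396,262.86
TC(tier 2, Q≈2,820.0) = $8,385,047.32
Minimum at tier 2: $8,385,047.32

$8,385,047.32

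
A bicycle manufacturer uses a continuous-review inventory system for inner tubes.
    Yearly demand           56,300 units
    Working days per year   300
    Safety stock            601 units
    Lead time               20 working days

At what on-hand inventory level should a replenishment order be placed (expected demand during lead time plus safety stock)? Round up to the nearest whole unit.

4,355 units

Daily demand d = 56,300 / 300 = 187.667 units/day
Demand during lead time = 187.667 × 20 = 3,753.33
Reorder point = 3,753.33 + 601 = 4,354.33 → round up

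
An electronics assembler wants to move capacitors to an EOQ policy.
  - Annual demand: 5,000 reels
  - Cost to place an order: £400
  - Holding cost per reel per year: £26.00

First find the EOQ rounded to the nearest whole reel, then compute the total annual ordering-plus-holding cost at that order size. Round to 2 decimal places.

EOQ = √(2DS/H) = √(2 × 5,000 × 400 / 26)
    = √(153,846.15) ≈ 392.23 → Q = 392 reels
Annual ordering cost = (D/Q)·S = (5,000/392) × 400 = £5,102.04
Annual holding cost  = (Q/2)·H = (392/2) × 26 = £5,096.00
Total = £5,102.04 + £5,096.00 = £10,198.04

£10,198.04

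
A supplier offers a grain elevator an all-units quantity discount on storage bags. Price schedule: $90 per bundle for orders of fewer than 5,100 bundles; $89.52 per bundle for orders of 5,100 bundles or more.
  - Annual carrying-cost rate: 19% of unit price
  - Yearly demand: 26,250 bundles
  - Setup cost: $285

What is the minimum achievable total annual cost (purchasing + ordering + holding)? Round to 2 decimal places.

$2,378,495.59

H₁ = 19%×$90 = $17.1000;  H₂ = 19%×$89.52 = $17.0088
EOQ₁ = √(2×26,250×285/17.1000) = 935.41  (< 5,100, feasible at tier 1)
EOQ₂ = √(2×26,250×285/17.0088) = 937.92  (< 5,100 → use Q = 5,100 at tier-2 price)
TC(tier 1 (EOQ₁), Q≈935.4) = $2,378,495.59
TC(tier 2, Q≈5,100.0) = $2,394,739.35
Minimum at tier 1 (EOQ₁): $2,378,495.59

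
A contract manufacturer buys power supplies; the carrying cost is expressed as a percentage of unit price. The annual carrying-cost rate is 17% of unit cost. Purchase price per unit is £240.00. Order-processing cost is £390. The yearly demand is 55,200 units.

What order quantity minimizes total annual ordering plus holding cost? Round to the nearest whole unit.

Carrying cost H = £240 × 17% = £40.8000/unit/yr
EOQ = √(2DS/H) = √(2 × 55,200 × 390 / 40.8)
    = √(1,055,294.12) ≈ 1,027.28

1,027 units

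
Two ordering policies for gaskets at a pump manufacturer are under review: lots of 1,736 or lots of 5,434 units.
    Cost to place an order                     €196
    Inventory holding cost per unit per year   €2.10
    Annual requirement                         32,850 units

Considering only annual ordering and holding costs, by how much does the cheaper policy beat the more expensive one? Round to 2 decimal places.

€1,358.90

TC(Q) = (D/Q)S + (Q/2)H
TC(1,736) = (32,850/1,736)×196 + (1,736/2)×2.1 = €5,531.67
TC(5,434) = (32,850/5,434)×196 + (5,434/2)×2.1 = €6,890.57
Lots of 1,736 are cheaper by €1,358.90.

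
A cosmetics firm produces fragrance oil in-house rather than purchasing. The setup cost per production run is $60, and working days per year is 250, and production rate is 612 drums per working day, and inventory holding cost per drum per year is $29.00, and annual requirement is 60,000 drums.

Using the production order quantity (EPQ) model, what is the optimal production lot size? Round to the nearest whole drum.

639 drums

d = 60,000/250 = 240.0000 drums/day;  effective holding cost H(1 − d/p) = 29·(1 − 240.0000/612) = 17.62745
Q* = √(2DS / H_eff) = √(2·60,000·60 / 17.62745) ≈ 639.10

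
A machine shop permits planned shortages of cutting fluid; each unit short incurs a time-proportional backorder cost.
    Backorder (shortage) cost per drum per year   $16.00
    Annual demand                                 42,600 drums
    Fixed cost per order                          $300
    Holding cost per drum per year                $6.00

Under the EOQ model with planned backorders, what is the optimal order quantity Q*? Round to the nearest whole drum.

Q* = √(2DS/H) · √((H + b)/b)
   = √(2 × 42,600 × 300 / 6) · √((6 + 16) / 16)
   = 2,063.977 × 1.1726 ≈ 2,420.23

2,420 drums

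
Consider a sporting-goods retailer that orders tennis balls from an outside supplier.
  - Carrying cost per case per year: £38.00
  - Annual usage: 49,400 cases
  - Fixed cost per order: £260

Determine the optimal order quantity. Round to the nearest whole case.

Q* = √(2·D·S / H) = √(2·49,400·260 / 38) = √676,000.0 ≈ 822.19

822 cases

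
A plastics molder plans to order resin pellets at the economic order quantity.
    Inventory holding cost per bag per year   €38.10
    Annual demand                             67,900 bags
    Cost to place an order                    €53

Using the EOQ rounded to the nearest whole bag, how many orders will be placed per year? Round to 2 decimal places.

156.09 orders per year

Q* = √(2·D·S / H) = √(2·67,900·53 / 38.1) = √188,908.1 ≈ 434.64 → Q = 435
N = D/Q = 67,900/435 ≈ 156.092 orders/yr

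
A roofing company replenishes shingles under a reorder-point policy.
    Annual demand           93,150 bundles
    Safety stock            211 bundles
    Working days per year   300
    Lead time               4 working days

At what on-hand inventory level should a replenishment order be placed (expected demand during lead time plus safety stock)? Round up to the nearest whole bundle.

1,453 bundles

Daily demand d = 93,150 / 300 = 310.500 bundles/day
Demand during lead time = 310.500 × 4 = 1,242.00
Reorder point = 1,242.00 + 211 = 1,453.00 → round up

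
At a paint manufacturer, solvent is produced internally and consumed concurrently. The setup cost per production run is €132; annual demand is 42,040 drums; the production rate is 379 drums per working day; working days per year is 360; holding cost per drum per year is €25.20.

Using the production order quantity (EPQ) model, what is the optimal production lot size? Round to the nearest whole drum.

Daily demand d = 42,040/360 = 116.778; p = 379; 1 − d/p = 0.69188
EPQ = √(2DS / (H(1 − d/p)))
    = √(2 × 42,040 × 132 / (25.2 × 0.69188)) ≈ 797.84

798 drums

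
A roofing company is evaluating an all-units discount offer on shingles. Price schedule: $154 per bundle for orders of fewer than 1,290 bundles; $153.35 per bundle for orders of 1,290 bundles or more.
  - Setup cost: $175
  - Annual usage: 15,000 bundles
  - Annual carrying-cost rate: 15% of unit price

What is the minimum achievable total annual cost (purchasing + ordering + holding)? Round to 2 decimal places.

H₁ = 15%×$154 = $23.1000;  H₂ = 15%×$153.35 = $23.0025
EOQ₁ = √(2×15,000×175/23.1000) = 476.73  (< 1,290, feasible at tier 1)
EOQ₂ = √(2×15,000×175/23.0025) = 477.74  (< 1,290 → use Q = 1,290 at tier-2 price)
TC(tier 1 (EOQ₁), Q≈476.7) = $2,321,012.49
TC(tier 2, Q≈1,290.0) = $2,317,121.50
Minimum at tier 2: $2,317,121.50

$2,317,121.50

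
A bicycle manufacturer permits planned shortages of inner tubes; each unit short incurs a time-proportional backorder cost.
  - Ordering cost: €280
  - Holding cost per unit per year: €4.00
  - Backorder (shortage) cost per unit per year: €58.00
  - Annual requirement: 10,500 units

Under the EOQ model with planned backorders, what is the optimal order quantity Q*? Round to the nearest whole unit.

1,254 units

Basic EOQ = √(2·10,500·280/4) = 1,212.436
Backorder adjustment √((H+b)/b) = √((4+58)/58) = 1.0339
Q* = 1,212.436 × 1.0339 ≈ 1,253.55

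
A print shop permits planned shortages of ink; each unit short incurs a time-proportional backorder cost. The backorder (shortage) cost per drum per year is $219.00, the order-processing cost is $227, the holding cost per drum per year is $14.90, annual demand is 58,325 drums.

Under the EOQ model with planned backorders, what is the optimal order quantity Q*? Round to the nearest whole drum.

Basic EOQ = √(2·58,325·227/14.9) = 1,333.098
Backorder adjustment √((H+b)/b) = √((14.9+219)/219) = 1.0335
Q* = 1,333.098 × 1.0335 ≈ 1,377.70

1,378 drums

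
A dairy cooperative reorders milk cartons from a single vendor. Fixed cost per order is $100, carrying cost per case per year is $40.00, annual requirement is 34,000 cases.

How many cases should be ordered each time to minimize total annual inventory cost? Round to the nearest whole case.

EOQ = √(2DS/H) = √(2 × 34,000 × 100 / 40)
    = √(170,000.00) ≈ 412.31

412 cases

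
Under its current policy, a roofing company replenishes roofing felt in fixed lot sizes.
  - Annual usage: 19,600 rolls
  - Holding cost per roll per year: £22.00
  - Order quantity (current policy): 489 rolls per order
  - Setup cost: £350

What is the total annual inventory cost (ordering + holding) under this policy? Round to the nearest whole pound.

£19,408

Ordering: D/Q × S = 19,600/489 × £350 = £14,028.63
Holding:  Q/2 × H = 489/2 × £22 = £5,379.00
Total = £14,028.63 + £5,379.00 = £19,407.63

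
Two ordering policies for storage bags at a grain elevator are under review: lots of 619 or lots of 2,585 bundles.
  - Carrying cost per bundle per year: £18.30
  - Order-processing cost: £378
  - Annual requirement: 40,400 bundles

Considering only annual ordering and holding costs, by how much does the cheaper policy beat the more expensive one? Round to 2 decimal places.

TC(Q) = (D/Q)S + (Q/2)H
TC(619) = (40,400/619)×378 + (619/2)×18.3 = £30,334.61
TC(2,585) = (40,400/2,585)×378 + (2,585/2)×18.3 = £29,560.37
Lots of 2,585 are cheaper by £774.24.

£774.24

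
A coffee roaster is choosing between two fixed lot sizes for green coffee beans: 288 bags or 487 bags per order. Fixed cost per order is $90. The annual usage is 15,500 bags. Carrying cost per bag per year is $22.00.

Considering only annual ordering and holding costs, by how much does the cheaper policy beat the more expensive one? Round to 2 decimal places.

$209.73

For each Q, cost = (D/Q)·S + (Q/2)·H.
TC(288) = (15,500/288)×90 + (288/2)×22 = $8,011.75
TC(487) = (15,500/487)×90 + (487/2)×22 = $8,221.48
|ΔTC| = |$8,011.75 − $8,221.48| = $209.73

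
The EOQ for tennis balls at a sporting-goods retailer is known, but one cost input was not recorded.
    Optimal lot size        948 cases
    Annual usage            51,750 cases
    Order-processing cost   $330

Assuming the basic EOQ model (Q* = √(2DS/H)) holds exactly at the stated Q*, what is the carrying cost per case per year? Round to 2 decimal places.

$38.00

Since Q* = (2DS/H)^½, squaring gives Q*²·H = 2DS.
H = 2DS / Q² = 2 × 51,750 × 330 / 948² = 38.0047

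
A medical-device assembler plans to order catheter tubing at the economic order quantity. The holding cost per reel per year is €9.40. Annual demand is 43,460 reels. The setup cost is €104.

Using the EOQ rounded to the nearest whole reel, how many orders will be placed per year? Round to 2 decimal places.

44.30 orders per year

Optimal lot size Q* = (2 × 43,460 × €104 / €9.4)^½ ≈ 980.65 → Q = 981
Orders per year = D/Q = 43,460 / 981 = 44.302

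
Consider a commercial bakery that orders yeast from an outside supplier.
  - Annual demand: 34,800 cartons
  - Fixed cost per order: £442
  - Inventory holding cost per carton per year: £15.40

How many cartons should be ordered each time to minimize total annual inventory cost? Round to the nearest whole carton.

1,413 cartons

EOQ = √(2DS/H) = √(2 × 34,800 × 442 / 15.4)
    = √(1,997,610.39) ≈ 1,413.37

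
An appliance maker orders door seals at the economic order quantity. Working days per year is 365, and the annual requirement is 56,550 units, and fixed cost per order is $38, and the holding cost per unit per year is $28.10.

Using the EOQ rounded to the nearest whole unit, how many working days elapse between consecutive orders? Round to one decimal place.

2.5 days

Optimal lot size Q* = (2 × 56,550 × $38 / $28.1)^½ ≈ 391.08 → Q = 391 units
Days between orders = 365 / (D/Q) = 365 / 144.629 ≈ 2.524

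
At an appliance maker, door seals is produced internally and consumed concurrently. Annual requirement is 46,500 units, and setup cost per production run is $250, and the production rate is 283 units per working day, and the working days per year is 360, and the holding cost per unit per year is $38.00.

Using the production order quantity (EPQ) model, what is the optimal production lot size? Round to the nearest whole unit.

1,061 units

Daily demand d = 46,500/360 = 129.167; p = 283; 1 − d/p = 0.54358
EPQ = √(2DS / (H(1 − d/p)))
    = √(2 × 46,500 × 250 / (38 × 0.54358)) ≈ 1,060.93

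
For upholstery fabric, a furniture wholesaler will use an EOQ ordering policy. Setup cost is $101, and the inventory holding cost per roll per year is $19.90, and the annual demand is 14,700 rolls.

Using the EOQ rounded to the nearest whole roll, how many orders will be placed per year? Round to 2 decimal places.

Q* = √(2·D·S / H) = √(2·14,700·101 / 19.9) = √149,216.1 ≈ 386.28 → Q = 386
N = D/Q = 14,700/386 ≈ 38.083 orders/yr

38.08 orders per year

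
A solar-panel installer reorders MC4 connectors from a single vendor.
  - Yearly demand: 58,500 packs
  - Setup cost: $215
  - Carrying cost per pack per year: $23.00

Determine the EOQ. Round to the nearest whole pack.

Q* = √(2·D·S / H) = √(2·58,500·215 / 23) = √1,093,695.7 ≈ 1,045.80

1,046 packs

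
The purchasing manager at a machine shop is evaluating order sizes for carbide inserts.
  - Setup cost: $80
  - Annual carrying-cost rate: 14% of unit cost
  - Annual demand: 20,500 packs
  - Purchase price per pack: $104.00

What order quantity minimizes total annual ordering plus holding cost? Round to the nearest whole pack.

H = i·C = 0.14 × $104 = $14.5600 per pack-year
EOQ = √(2DS/H) = √(2 × 20,500 × 80 / 14.56)
    = √(225,274.73) ≈ 474.63

475 packs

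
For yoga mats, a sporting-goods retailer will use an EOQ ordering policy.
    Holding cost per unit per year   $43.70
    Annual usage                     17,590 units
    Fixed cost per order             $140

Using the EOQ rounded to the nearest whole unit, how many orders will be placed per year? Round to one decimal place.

EOQ = √(2DS/H) = √(2 × 17,590 × 140 / 43.7)
    = √(112,704.81) ≈ 335.72 → Q = 336
N = D/Q = 17,590/336 ≈ 52.351 orders/yr

52.4 orders per year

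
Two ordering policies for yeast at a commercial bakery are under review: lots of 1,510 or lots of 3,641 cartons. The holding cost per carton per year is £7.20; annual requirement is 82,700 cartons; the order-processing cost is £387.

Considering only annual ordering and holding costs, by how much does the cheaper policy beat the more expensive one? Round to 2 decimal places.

£4,733.56

TC(Q) = (D/Q)S + (Q/2)H
TC(1,510) = (82,700/1,510)×387 + (1,510/2)×7.2 = £26,631.30
TC(3,641) = (82,700/3,641)×387 + (3,641/2)×7.2 = £21,897.74
Cheaper: Q = 3,641.  Difference = £4,733.56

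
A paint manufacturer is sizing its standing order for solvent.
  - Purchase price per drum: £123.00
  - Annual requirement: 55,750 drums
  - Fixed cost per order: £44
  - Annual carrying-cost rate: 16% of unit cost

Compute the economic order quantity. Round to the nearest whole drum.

499 drums

H = i·C = 0.16 × £123 = £19.6800 per drum-year
Q* = √(2·D·S / H) = √(2·55,750·44 / 19.68) = √249,288.6 ≈ 499.29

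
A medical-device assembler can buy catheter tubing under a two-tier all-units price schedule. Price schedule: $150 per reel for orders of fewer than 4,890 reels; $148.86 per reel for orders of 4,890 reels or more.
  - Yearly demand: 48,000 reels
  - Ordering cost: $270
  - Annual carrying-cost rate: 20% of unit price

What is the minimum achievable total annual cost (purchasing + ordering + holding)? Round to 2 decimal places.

$7,220,722.85

H₁ = 20%×$150 = $30.0000;  H₂ = 20%×$148.86 = $29.7720
EOQ₁ = √(2×48,000×270/30.0000) = 929.52  (< 4,890, feasible at tier 1)
EOQ₂ = √(2×48,000×270/29.7720) = 933.07  (< 4,890 → use Q = 4,890 at tier-2 price)
TC(tier 1 (EOQ₁), Q≈929.5) = $7,227,885.48
TC(tier 2, Q≈4,890.0) = $7,220,722.85
Minimum at tier 2: $7,220,722.85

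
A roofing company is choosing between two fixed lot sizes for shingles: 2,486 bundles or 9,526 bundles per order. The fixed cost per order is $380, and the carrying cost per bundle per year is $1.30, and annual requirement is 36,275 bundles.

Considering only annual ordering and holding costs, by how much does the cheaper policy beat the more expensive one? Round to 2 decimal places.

TC(Q) = (D/Q)S + (Q/2)H
TC(2,486) = (36,275/2,486)×380 + (2,486/2)×1.3 = $7,160.75
TC(9,526) = (36,275/9,526)×380 + (9,526/2)×1.3 = $7,638.94
Lots of 2,486 are cheaper by $478.19.

$478.19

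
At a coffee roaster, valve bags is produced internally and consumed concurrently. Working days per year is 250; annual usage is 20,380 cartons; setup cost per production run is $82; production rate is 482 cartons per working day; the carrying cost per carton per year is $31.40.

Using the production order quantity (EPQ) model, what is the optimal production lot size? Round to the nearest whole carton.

d = 20,380/250 = 81.5200 cartons/day;  effective holding cost H(1 − d/p) = 31.4·(1 − 81.5200/482) = 26.08936
Q* = √(2DS / H_eff) = √(2·20,380·82 / 26.08936) ≈ 357.93

358 cartons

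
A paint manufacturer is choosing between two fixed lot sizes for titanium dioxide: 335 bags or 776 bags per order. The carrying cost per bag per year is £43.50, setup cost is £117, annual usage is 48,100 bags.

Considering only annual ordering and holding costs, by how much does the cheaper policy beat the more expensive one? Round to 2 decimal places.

For each Q, cost = (D/Q)·S + (Q/2)·H.
TC(335) = (48,100/335)×117 + (335/2)×43.5 = £24,085.35
TC(776) = (48,100/776)×117 + (776/2)×43.5 = £24,130.19
Lots of 335 are cheaper by £44.84.

£44.84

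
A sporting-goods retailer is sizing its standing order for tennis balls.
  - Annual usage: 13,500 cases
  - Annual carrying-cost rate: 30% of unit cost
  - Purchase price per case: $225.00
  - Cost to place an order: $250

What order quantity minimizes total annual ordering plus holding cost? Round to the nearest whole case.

316 cases

Carrying cost H = $225 × 30% = $67.5000/case/yr
2DS/H = 2·13,500·250/67.5 = 100,000.00
EOQ = √100,000.00 ≈ 316.23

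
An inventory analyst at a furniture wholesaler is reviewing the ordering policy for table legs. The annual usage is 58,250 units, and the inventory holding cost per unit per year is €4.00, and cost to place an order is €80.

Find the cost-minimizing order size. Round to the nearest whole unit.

1,526 units

Q* = √(2·D·S / H) = √(2·58,250·80 / 4) = √2,330,000.0 ≈ 1,526.43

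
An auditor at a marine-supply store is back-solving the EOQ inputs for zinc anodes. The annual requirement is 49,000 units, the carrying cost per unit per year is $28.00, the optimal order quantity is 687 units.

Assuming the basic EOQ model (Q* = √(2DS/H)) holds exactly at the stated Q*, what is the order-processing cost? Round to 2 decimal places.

$134.85

Since Q* = (2DS/H)^½, squaring gives Q*²·H = 2DS.
S = Q²H / (2D) = 687² × 28 / (2 × 49,000) = 134.8483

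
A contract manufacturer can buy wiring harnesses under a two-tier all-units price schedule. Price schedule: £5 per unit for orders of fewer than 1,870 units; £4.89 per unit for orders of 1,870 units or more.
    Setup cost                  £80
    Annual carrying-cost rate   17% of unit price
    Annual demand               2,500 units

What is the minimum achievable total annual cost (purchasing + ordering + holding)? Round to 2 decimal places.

£13,083.10

H₁ = 17%×£5 = £0.8500;  H₂ = 17%×£4.89 = £0.8313
EOQ₁ = √(2×2,500×80/0.8500) = 685.99  (< 1,870, feasible at tier 1)
EOQ₂ = √(2×2,500×80/0.8313) = 693.67  (< 1,870 → use Q = 1,870 at tier-2 price)
TC(tier 1 (EOQ₁), Q≈686.0) = £13,083.10
TC(tier 2, Q≈1,870.0) = £13,109.22
Minimum at tier 1 (EOQ₁): £13,083.10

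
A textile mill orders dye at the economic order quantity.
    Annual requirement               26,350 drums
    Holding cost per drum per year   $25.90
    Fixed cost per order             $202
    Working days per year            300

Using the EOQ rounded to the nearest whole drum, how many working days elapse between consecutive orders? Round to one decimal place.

7.3 days

EOQ = √(2DS/H) = √(2 × 26,350 × 202 / 25.9)
    = √(411,019.31) ≈ 641.11 → Q = 641 drums
T = Q/D × 300 days = 641/26,350 × 300 = 7.298 days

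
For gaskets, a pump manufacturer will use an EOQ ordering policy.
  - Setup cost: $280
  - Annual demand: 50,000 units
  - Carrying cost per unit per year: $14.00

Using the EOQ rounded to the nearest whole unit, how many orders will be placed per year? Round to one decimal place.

Q* = √(2·D·S / H) = √(2·50,000·280 / 14) = √2,000,000.0 ≈ 1,414.21 → Q = 1,414
Orders per year = D/Q = 50,000 / 1,414 = 35.361

35.4 orders per year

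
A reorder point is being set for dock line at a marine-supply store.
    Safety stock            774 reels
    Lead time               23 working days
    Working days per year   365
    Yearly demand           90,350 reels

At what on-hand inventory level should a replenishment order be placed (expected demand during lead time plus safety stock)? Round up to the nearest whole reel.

6,468 reels

Daily demand d = 90,350 / 365 = 247.534 reels/day
Demand during lead time = 247.534 × 23 = 5,693.29
Reorder point = 5,693.29 + 774 = 6,467.29 → round up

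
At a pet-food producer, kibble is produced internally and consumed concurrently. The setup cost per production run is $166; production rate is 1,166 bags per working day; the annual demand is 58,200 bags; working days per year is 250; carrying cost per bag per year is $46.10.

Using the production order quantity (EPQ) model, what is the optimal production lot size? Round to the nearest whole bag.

724 bags

Daily demand d = 58,200/250 = 232.800; p = 1166; 1 − d/p = 0.80034
EPQ = √(2DS / (H(1 − d/p)))
    = √(2 × 58,200 × 166 / (46.1 × 0.80034)) ≈ 723.67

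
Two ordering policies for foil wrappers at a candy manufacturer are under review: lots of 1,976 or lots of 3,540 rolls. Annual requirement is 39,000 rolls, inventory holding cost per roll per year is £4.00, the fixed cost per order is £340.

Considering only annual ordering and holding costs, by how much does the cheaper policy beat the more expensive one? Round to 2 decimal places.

£163.24

TC(Q) = (D/Q)S + (Q/2)H
TC(1,976) = (39,000/1,976)×340 + (1,976/2)×4 = £10,662.53
TC(3,540) = (39,000/3,540)×340 + (3,540/2)×4 = £10,825.76
Cheaper: Q = 1,976.  Difference = £163.24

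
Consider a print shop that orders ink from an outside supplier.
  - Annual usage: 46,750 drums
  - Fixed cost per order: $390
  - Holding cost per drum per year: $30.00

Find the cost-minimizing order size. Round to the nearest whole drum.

Optimal lot size Q* = (2 × 46,750 × $390 / $30)^½ ≈ 1,102.50

1,102 drums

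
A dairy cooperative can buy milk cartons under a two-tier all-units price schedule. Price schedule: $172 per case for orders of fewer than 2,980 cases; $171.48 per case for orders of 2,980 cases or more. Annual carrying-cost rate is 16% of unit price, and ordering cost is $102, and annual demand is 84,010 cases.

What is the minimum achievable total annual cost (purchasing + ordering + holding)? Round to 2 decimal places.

H₁ = 16%×$172 = $27.5200;  H₂ = 16%×$171.48 = $27.4368
EOQ₁ = √(2×84,010×102/27.5200) = 789.14  (< 2,980, feasible at tier 1)
EOQ₂ = √(2×84,010×102/27.4368) = 790.34  (< 2,980 → use Q = 2,980 at tier-2 price)
TC(tier 1 (EOQ₁), Q≈789.1) = $14,471,437.25
TC(tier 2, Q≈2,980.0) = $14,449,791.14
Minimum at tier 2: $14,449,791.14

$14,449,791.14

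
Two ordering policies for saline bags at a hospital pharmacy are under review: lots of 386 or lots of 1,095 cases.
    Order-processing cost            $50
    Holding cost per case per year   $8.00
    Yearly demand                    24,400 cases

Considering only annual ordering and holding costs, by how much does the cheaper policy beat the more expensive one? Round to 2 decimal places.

Annual cost at Q: ordering D·S/Q plus holding Q·H/2.
TC(386) = (24,400/386)×50 + (386/2)×8 = $4,704.62
TC(1,095) = (24,400/1,095)×50 + (1,095/2)×8 = $5,494.16
Lots of 386 are cheaper by $789.53.

$789.53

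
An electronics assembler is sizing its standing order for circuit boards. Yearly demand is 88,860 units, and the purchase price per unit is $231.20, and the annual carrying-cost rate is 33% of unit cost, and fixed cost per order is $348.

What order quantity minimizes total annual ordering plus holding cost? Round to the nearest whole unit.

Holding cost per unit per year: H = 33% × $231.2 = $76.2960
Q* = √(2·D·S / H) = √(2·88,860·348 / 76.296) = √810,613.4 ≈ 900.34

900 units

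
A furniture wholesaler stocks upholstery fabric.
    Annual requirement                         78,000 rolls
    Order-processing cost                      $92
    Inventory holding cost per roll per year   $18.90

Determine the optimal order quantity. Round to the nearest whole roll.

871 rolls

Q* = √(2·D·S / H) = √(2·78,000·92 / 18.9) = √759,365.1 ≈ 871.42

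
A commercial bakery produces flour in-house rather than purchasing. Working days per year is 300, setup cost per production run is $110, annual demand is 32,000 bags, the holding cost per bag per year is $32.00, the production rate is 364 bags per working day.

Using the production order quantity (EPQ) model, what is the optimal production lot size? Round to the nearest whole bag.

Daily demand d = 32,000/300 = 106.667; p = 364; 1 − d/p = 0.70696
EPQ = √(2DS / (H(1 − d/p)))
    = √(2 × 32,000 × 110 / (32 × 0.70696)) ≈ 557.85

558 bags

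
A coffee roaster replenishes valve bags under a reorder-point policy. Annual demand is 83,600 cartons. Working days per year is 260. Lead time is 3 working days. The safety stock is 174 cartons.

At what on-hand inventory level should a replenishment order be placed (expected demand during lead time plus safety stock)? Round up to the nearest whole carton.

1,139 cartons

Daily demand d = 83,600 / 260 = 321.538 cartons/day
Demand during lead time = 321.538 × 3 = 964.62
Reorder point = 964.62 + 174 = 1,138.62 → round up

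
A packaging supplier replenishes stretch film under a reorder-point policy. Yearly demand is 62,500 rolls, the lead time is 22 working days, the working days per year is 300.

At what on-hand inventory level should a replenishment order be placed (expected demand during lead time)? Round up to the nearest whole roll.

4,584 rolls

Daily demand d = 62,500 / 300 = 208.333 rolls/day
Demand during lead time = 208.333 × 22 = 4,583.33
Reorder point = 4,583.33 → round up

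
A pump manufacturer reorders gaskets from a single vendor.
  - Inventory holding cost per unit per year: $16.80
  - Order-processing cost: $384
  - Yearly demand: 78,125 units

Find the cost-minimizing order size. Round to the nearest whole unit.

1,890 units

Optimal lot size Q* = (2 × 78,125 × $384 / $16.8)^½ ≈ 1,889.82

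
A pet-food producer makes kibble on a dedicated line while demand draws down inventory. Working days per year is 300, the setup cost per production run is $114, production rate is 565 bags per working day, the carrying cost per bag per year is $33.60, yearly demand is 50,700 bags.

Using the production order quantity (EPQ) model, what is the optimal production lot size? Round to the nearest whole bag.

701 bags

d = 50,700/300 = 169.0000 bags/day;  effective holding cost H(1 − d/p) = 33.6·(1 − 169.0000/565) = 23.54973
Q* = √(2DS / H_eff) = √(2·50,700·114 / 23.54973) ≈ 700.61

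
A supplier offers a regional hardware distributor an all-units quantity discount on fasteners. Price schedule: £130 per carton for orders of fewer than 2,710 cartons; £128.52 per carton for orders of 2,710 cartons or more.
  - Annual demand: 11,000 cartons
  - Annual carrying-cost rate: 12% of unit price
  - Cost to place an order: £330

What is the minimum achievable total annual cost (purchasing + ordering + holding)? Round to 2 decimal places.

£1,435,956.84

H₁ = 12%×£130 = £15.6000;  H₂ = 12%×£128.52 = £15.4224
EOQ₁ = √(2×11,000×330/15.6000) = 682.19  (< 2,710, feasible at tier 1)
EOQ₂ = √(2×11,000×330/15.4224) = 686.11  (< 2,710 → use Q = 2,710 at tier-2 price)
TC(tier 1 (EOQ₁), Q≈682.2) = £1,440,642.18
TC(tier 2, Q≈2,710.0) = £1,435,956.84
Minimum at tier 2: £1,435,956.84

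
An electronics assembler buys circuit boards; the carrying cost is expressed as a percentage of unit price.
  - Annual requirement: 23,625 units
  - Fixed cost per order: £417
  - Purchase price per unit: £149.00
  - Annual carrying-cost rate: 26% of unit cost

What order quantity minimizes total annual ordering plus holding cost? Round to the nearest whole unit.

H = i·C = 0.26 × £149 = £38.7400 per unit-year
Optimal lot size Q* = (2 × 23,625 × £417 / £38.74)^½ ≈ 713.16

713 units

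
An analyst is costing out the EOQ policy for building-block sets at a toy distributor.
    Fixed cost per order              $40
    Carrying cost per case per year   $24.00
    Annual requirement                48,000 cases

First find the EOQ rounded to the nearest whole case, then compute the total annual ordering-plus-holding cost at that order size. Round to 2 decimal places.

Optimal lot size Q* = (2 × 48,000 × $40 / $24)^½ ≈ 400.00 → Q = 400 cases
Orders/yr = 48,000/400 = 120.000; ordering cost = 120.000 × $40 = $4,800.00
Average inventory = 400/2 = 200; holding cost = 200 × $24 = $4,800.00
Total = $4,800.00 + $4,800.00 = $9,600.00

$9,600.00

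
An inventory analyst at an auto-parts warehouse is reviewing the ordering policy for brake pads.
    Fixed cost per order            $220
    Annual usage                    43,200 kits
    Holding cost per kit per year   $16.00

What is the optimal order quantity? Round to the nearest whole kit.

Q* = √(2·D·S / H) = √(2·43,200·220 / 16) = √1,188,000.0 ≈ 1,089.95

1,090 kits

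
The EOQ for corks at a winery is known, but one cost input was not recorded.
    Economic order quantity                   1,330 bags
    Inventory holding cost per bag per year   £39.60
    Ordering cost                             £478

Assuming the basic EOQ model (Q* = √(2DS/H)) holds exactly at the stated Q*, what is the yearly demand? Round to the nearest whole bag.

Since Q* = (2DS/H)^½, squaring gives Q*²·H = 2DS.
D = Q²H / (2S) = 1,330² × 39.6 / (2 × 478) = 73,272.43

73,272 bags per year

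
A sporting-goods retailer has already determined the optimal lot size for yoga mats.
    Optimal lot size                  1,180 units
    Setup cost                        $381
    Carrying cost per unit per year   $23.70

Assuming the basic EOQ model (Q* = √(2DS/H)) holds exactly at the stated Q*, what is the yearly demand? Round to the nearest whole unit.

43,307 units per year

From Q* = √(2DS/H) ⇒ Q*² = 2DS/H.
D = Q²H / (2S) = 1,180² × 23.7 / (2 × 381) = 43,306.93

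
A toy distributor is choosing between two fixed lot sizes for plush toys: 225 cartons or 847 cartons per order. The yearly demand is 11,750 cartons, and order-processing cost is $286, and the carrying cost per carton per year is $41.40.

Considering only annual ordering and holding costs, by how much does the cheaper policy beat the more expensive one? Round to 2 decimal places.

Annual cost at Q: ordering D·S/Q plus holding Q·H/2.
TC(225) = (11,750/225)×286 + (225/2)×41.4 = $19,593.06
TC(847) = (11,750/847)×286 + (847/2)×41.4 = $21,500.43
Lots of 225 are cheaper by $1,907.38.

$1,907.38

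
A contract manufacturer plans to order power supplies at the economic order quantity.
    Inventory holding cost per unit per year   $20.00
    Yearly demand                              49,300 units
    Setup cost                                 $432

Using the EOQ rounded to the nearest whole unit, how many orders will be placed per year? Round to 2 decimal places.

33.79 orders per year

EOQ = √(2DS/H) = √(2 × 49,300 × 432 / 20)
    = √(2,129,760.00) ≈ 1,459.37 → Q = 1,459
Orders per year = D/Q = 49,300 / 1,459 = 33.790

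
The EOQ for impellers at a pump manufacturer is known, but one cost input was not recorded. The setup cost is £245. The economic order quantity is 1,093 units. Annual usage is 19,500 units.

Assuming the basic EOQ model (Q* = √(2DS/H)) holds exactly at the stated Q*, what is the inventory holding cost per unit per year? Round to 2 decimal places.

£8.00

EOQ relation: Q² = 2DS/H, so rearrange for the unknown.
H = 2DS / Q² = 2 × 19,500 × 245 / 1,093² = 7.9982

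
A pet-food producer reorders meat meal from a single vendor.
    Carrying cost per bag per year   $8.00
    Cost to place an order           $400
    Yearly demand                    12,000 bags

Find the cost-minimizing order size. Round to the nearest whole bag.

Optimal lot size Q* = (2 × 12,000 × $400 / $8)^½ ≈ 1,095.45

1,095 bags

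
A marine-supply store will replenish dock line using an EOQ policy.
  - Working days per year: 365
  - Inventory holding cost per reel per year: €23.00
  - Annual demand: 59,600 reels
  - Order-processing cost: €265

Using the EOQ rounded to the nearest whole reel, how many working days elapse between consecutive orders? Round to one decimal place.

7.2 days

2DS/H = 2·59,600·265/23 = 1,373,391.30
EOQ = √1,373,391.30 ≈ 1,171.92 → Q = 1,172 reels
Cycle time = (working days × Q)/D = (365 × 1,172) / 59,600 = 7.178 days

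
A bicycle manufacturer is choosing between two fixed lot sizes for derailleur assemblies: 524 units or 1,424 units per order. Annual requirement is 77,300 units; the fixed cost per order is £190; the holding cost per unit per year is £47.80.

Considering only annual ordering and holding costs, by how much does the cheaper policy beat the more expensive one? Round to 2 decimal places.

Annual cost at Q: ordering D·S/Q plus holding Q·H/2.
TC(524) = (77,300/524)×190 + (524/2)×47.8 = £40,552.23
TC(1,424) = (77,300/1,424)×190 + (1,424/2)×47.8 = £44,347.50
|ΔTC| = |£40,552.23 − £44,347.50| = £3,795.28

£3,795.28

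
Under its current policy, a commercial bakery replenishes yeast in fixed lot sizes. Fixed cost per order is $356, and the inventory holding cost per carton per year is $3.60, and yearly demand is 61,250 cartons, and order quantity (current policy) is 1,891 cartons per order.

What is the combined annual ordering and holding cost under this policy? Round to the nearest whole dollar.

Annual ordering cost = (D/Q)·S = (61,250/1,891) × 356 = $11,530.94
Annual holding cost  = (Q/2)·H = (1,891/2) × 3.6 = $3,403.80
Total = $11,530.94 + $3,403.80 = $14,934.74

$14,935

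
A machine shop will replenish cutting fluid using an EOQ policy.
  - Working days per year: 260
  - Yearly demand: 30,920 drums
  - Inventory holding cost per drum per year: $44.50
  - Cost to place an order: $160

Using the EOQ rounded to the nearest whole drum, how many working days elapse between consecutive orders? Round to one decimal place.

4.0 days

Q* = √(2·D·S / H) = √(2·30,920·160 / 44.5) = √222,346.1 ≈ 471.54 → Q = 472 drums
Days between orders = 260 / (D/Q) = 260 / 65.508 ≈ 3.969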